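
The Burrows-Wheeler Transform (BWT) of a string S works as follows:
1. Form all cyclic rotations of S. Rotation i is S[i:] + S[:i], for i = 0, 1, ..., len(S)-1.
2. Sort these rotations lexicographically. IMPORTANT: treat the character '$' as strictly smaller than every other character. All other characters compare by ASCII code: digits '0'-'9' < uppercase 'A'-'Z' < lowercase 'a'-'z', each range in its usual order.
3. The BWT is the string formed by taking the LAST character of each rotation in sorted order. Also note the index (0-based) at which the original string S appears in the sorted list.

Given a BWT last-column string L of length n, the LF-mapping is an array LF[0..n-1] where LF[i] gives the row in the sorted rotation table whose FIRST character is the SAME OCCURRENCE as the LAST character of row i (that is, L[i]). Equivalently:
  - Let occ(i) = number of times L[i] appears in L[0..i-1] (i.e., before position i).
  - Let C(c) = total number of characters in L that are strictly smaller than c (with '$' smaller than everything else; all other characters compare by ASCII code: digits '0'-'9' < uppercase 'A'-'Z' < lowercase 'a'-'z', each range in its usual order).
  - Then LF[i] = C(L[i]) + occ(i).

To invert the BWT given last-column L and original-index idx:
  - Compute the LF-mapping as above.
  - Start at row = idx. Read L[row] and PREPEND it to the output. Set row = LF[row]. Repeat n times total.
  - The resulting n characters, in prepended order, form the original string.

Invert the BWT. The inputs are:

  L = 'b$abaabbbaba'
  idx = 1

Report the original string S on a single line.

LF mapping: 6 0 1 7 2 3 8 9 10 4 11 5
Walk LF starting at row 1, prepending L[row]:
  step 1: row=1, L[1]='$', prepend. Next row=LF[1]=0
  step 2: row=0, L[0]='b', prepend. Next row=LF[0]=6
  step 3: row=6, L[6]='b', prepend. Next row=LF[6]=8
  step 4: row=8, L[8]='b', prepend. Next row=LF[8]=10
  step 5: row=10, L[10]='b', prepend. Next row=LF[10]=11
  step 6: row=11, L[11]='a', prepend. Next row=LF[11]=5
  step 7: row=5, L[5]='a', prepend. Next row=LF[5]=3
  step 8: row=3, L[3]='b', prepend. Next row=LF[3]=7
  step 9: row=7, L[7]='b', prepend. Next row=LF[7]=9
  step 10: row=9, L[9]='a', prepend. Next row=LF[9]=4
  step 11: row=4, L[4]='a', prepend. Next row=LF[4]=2
  step 12: row=2, L[2]='a', prepend. Next row=LF[2]=1
Reversed output: aaabbaabbbb$

Answer: aaabbaabbbb$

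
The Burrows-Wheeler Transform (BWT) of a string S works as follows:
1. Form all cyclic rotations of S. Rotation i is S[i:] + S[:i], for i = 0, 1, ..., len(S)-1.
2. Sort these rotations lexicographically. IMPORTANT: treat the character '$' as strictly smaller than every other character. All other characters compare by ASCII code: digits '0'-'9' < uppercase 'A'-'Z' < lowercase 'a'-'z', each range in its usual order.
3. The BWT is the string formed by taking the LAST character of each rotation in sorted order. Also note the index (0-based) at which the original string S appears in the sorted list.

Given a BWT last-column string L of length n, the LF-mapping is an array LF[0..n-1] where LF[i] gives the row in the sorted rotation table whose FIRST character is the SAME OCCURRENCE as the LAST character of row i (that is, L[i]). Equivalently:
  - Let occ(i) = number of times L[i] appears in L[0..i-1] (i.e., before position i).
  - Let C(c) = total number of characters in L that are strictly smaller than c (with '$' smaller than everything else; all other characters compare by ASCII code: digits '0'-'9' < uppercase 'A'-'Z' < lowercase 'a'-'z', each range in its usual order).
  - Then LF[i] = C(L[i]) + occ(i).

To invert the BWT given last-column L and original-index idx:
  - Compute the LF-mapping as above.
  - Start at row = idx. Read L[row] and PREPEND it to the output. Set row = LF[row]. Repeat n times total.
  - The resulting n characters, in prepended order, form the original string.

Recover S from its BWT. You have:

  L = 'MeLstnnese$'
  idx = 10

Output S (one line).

Answer: tennesseLM$

Derivation:
LF mapping: 2 3 1 8 10 6 7 4 9 5 0
Walk LF starting at row 10, prepending L[row]:
  step 1: row=10, L[10]='$', prepend. Next row=LF[10]=0
  step 2: row=0, L[0]='M', prepend. Next row=LF[0]=2
  step 3: row=2, L[2]='L', prepend. Next row=LF[2]=1
  step 4: row=1, L[1]='e', prepend. Next row=LF[1]=3
  step 5: row=3, L[3]='s', prepend. Next row=LF[3]=8
  step 6: row=8, L[8]='s', prepend. Next row=LF[8]=9
  step 7: row=9, L[9]='e', prepend. Next row=LF[9]=5
  step 8: row=5, L[5]='n', prepend. Next row=LF[5]=6
  step 9: row=6, L[6]='n', prepend. Next row=LF[6]=7
  step 10: row=7, L[7]='e', prepend. Next row=LF[7]=4
  step 11: row=4, L[4]='t', prepend. Next row=LF[4]=10
Reversed output: tennesseLM$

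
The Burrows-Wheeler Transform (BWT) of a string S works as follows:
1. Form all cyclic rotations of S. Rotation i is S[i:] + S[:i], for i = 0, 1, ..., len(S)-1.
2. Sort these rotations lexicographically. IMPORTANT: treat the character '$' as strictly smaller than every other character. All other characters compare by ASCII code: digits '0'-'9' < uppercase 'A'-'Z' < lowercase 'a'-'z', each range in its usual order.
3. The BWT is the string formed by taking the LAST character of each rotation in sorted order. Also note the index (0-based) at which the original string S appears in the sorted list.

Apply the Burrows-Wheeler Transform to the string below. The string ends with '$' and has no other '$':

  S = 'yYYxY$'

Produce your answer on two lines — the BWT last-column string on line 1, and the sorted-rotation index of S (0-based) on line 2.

All 6 rotations (rotation i = S[i:]+S[:i]):
  rot[0] = yYYxY$
  rot[1] = YYxY$y
  rot[2] = YxY$yY
  rot[3] = xY$yYY
  rot[4] = Y$yYYx
  rot[5] = $yYYxY
Sorted (with $ < everything):
  sorted[0] = $yYYxY  (last char: 'Y')
  sorted[1] = Y$yYYx  (last char: 'x')
  sorted[2] = YYxY$y  (last char: 'y')
  sorted[3] = YxY$yY  (last char: 'Y')
  sorted[4] = xY$yYY  (last char: 'Y')
  sorted[5] = yYYxY$  (last char: '$')
Last column: YxyYY$
Original string S is at sorted index 5

Answer: YxyYY$
5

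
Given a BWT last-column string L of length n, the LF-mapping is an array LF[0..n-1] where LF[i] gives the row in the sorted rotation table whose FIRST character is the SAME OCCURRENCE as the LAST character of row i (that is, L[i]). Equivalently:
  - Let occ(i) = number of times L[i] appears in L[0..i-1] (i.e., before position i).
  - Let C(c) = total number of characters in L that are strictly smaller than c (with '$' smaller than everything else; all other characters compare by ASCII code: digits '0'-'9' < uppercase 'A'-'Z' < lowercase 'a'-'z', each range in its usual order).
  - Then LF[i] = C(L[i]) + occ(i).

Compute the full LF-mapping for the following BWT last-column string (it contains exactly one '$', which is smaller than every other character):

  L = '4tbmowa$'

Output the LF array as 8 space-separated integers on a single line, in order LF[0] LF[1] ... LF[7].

Answer: 1 6 3 4 5 7 2 0

Derivation:
Char counts: '$':1, '4':1, 'a':1, 'b':1, 'm':1, 'o':1, 't':1, 'w':1
C (first-col start): C('$')=0, C('4')=1, C('a')=2, C('b')=3, C('m')=4, C('o')=5, C('t')=6, C('w')=7
L[0]='4': occ=0, LF[0]=C('4')+0=1+0=1
L[1]='t': occ=0, LF[1]=C('t')+0=6+0=6
L[2]='b': occ=0, LF[2]=C('b')+0=3+0=3
L[3]='m': occ=0, LF[3]=C('m')+0=4+0=4
L[4]='o': occ=0, LF[4]=C('o')+0=5+0=5
L[5]='w': occ=0, LF[5]=C('w')+0=7+0=7
L[6]='a': occ=0, LF[6]=C('a')+0=2+0=2
L[7]='$': occ=0, LF[7]=C('$')+0=0+0=0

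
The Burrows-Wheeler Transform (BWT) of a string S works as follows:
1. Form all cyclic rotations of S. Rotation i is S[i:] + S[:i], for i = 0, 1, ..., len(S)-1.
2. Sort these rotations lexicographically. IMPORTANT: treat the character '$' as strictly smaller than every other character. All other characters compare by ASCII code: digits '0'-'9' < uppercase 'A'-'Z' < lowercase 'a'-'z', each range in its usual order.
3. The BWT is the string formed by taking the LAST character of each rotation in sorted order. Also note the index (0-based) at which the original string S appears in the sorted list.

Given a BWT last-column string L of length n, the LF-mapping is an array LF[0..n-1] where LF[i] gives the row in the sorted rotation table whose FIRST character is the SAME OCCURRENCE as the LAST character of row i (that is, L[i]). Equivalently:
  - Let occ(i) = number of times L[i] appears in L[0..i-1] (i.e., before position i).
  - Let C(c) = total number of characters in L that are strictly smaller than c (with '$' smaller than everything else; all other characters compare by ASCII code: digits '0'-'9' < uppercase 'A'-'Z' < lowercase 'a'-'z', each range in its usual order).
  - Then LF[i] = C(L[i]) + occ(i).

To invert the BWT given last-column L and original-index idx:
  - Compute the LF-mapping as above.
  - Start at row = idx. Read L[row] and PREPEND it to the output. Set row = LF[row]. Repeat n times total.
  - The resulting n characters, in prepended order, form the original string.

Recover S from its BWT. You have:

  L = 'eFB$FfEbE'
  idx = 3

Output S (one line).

LF mapping: 7 4 1 0 5 8 2 6 3
Walk LF starting at row 3, prepending L[row]:
  step 1: row=3, L[3]='$', prepend. Next row=LF[3]=0
  step 2: row=0, L[0]='e', prepend. Next row=LF[0]=7
  step 3: row=7, L[7]='b', prepend. Next row=LF[7]=6
  step 4: row=6, L[6]='E', prepend. Next row=LF[6]=2
  step 5: row=2, L[2]='B', prepend. Next row=LF[2]=1
  step 6: row=1, L[1]='F', prepend. Next row=LF[1]=4
  step 7: row=4, L[4]='F', prepend. Next row=LF[4]=5
  step 8: row=5, L[5]='f', prepend. Next row=LF[5]=8
  step 9: row=8, L[8]='E', prepend. Next row=LF[8]=3
Reversed output: EfFFBEbe$

Answer: EfFFBEbe$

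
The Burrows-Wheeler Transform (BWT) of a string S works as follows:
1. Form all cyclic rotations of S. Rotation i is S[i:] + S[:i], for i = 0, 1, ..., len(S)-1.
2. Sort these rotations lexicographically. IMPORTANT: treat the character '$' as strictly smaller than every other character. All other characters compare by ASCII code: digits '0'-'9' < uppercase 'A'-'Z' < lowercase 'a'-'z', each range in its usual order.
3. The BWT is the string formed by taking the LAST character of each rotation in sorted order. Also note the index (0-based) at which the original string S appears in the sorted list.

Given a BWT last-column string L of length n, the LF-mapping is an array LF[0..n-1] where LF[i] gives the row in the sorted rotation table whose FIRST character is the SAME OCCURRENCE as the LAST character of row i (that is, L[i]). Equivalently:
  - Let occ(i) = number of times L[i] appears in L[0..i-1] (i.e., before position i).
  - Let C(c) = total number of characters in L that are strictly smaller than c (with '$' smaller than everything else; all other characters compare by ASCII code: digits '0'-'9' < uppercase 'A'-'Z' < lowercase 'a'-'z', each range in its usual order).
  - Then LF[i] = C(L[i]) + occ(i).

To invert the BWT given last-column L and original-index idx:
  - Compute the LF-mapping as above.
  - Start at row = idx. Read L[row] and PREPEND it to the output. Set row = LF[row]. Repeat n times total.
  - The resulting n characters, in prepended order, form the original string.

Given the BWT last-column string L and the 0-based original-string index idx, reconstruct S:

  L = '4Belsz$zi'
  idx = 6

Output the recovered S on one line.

Answer: sizzleB4$

Derivation:
LF mapping: 1 2 3 5 6 7 0 8 4
Walk LF starting at row 6, prepending L[row]:
  step 1: row=6, L[6]='$', prepend. Next row=LF[6]=0
  step 2: row=0, L[0]='4', prepend. Next row=LF[0]=1
  step 3: row=1, L[1]='B', prepend. Next row=LF[1]=2
  step 4: row=2, L[2]='e', prepend. Next row=LF[2]=3
  step 5: row=3, L[3]='l', prepend. Next row=LF[3]=5
  step 6: row=5, L[5]='z', prepend. Next row=LF[5]=7
  step 7: row=7, L[7]='z', prepend. Next row=LF[7]=8
  step 8: row=8, L[8]='i', prepend. Next row=LF[8]=4
  step 9: row=4, L[4]='s', prepend. Next row=LF[4]=6
Reversed output: sizzleB4$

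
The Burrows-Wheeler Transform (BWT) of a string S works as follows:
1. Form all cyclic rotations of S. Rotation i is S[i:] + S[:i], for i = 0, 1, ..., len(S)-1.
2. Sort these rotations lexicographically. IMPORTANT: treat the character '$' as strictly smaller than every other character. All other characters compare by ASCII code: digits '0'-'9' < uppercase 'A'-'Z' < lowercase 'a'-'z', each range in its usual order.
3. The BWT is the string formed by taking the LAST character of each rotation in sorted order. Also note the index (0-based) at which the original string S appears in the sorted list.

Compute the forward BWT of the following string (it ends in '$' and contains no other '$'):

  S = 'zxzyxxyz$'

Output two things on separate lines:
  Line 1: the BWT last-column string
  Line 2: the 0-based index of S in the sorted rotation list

All 9 rotations (rotation i = S[i:]+S[:i]):
  rot[0] = zxzyxxyz$
  rot[1] = xzyxxyz$z
  rot[2] = zyxxyz$zx
  rot[3] = yxxyz$zxz
  rot[4] = xxyz$zxzy
  rot[5] = xyz$zxzyx
  rot[6] = yz$zxzyxx
  rot[7] = z$zxzyxxy
  rot[8] = $zxzyxxyz
Sorted (with $ < everything):
  sorted[0] = $zxzyxxyz  (last char: 'z')
  sorted[1] = xxyz$zxzy  (last char: 'y')
  sorted[2] = xyz$zxzyx  (last char: 'x')
  sorted[3] = xzyxxyz$z  (last char: 'z')
  sorted[4] = yxxyz$zxz  (last char: 'z')
  sorted[5] = yz$zxzyxx  (last char: 'x')
  sorted[6] = z$zxzyxxy  (last char: 'y')
  sorted[7] = zxzyxxyz$  (last char: '$')
  sorted[8] = zyxxyz$zx  (last char: 'x')
Last column: zyxzzxy$x
Original string S is at sorted index 7

Answer: zyxzzxy$x
7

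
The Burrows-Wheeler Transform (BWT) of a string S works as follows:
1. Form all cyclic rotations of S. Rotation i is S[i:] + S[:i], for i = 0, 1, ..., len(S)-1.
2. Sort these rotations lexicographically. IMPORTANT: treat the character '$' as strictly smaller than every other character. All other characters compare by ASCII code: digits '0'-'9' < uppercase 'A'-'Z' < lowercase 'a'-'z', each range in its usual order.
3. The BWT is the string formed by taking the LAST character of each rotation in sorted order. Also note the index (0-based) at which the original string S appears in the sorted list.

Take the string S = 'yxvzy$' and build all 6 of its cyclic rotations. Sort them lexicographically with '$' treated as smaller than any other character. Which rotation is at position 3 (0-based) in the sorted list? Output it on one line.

All 6 rotations (rotation i = S[i:]+S[:i]):
  rot[0] = yxvzy$
  rot[1] = xvzy$y
  rot[2] = vzy$yx
  rot[3] = zy$yxv
  rot[4] = y$yxvz
  rot[5] = $yxvzy
Sorted (with $ < everything):
  sorted[0] = $yxvzy
  sorted[1] = vzy$yx
  sorted[2] = xvzy$y
  sorted[3] = y$yxvz
  sorted[4] = yxvzy$
  sorted[5] = zy$yxv
sorted[3] = y$yxvz

Answer: y$yxvz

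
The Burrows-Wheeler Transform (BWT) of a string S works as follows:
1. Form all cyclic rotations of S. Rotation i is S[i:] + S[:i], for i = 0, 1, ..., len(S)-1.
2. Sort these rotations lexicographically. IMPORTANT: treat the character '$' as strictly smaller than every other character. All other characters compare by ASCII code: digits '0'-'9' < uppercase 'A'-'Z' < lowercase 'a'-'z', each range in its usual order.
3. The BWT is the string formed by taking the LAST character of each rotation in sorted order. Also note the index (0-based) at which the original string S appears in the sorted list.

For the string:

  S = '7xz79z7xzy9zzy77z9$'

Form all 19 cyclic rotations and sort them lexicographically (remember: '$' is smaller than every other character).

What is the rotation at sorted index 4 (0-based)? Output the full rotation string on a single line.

All 19 rotations (rotation i = S[i:]+S[:i]):
  rot[0] = 7xz79z7xzy9zzy77z9$
  rot[1] = xz79z7xzy9zzy77z9$7
  rot[2] = z79z7xzy9zzy77z9$7x
  rot[3] = 79z7xzy9zzy77z9$7xz
  rot[4] = 9z7xzy9zzy77z9$7xz7
  rot[5] = z7xzy9zzy77z9$7xz79
  rot[6] = 7xzy9zzy77z9$7xz79z
  rot[7] = xzy9zzy77z9$7xz79z7
  rot[8] = zy9zzy77z9$7xz79z7x
  rot[9] = y9zzy77z9$7xz79z7xz
  rot[10] = 9zzy77z9$7xz79z7xzy
  rot[11] = zzy77z9$7xz79z7xzy9
  rot[12] = zy77z9$7xz79z7xzy9z
  rot[13] = y77z9$7xz79z7xzy9zz
  rot[14] = 77z9$7xz79z7xzy9zzy
  rot[15] = 7z9$7xz79z7xzy9zzy7
  rot[16] = z9$7xz79z7xzy9zzy77
  rot[17] = 9$7xz79z7xzy9zzy77z
  rot[18] = $7xz79z7xzy9zzy77z9
Sorted (with $ < everything):
  sorted[0] = $7xz79z7xzy9zzy77z9
  sorted[1] = 77z9$7xz79z7xzy9zzy
  sorted[2] = 79z7xzy9zzy77z9$7xz
  sorted[3] = 7xz79z7xzy9zzy77z9$
  sorted[4] = 7xzy9zzy77z9$7xz79z
  sorted[5] = 7z9$7xz79z7xzy9zzy7
  sorted[6] = 9$7xz79z7xzy9zzy77z
  sorted[7] = 9z7xzy9zzy77z9$7xz7
  sorted[8] = 9zzy77z9$7xz79z7xzy
  sorted[9] = xz79z7xzy9zzy77z9$7
  sorted[10] = xzy9zzy77z9$7xz79z7
  sorted[11] = y77z9$7xz79z7xzy9zz
  sorted[12] = y9zzy77z9$7xz79z7xz
  sorted[13] = z79z7xzy9zzy77z9$7x
  sorted[14] = z7xzy9zzy77z9$7xz79
  sorted[15] = z9$7xz79z7xzy9zzy77
  sorted[16] = zy77z9$7xz79z7xzy9z
  sorted[17] = zy9zzy77z9$7xz79z7x
  sorted[18] = zzy77z9$7xz79z7xzy9
sorted[4] = 7xzy9zzy77z9$7xz79z

Answer: 7xzy9zzy77z9$7xz79z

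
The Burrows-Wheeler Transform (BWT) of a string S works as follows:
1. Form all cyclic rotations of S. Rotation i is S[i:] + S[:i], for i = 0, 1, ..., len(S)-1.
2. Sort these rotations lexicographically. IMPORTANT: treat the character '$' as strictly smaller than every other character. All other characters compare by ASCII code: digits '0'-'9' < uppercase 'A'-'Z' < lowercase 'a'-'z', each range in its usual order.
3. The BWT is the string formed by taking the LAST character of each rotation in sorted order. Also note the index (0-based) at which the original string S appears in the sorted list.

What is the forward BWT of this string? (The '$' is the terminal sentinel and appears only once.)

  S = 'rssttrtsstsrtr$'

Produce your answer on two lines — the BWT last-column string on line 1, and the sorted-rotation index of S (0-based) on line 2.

All 15 rotations (rotation i = S[i:]+S[:i]):
  rot[0] = rssttrtsstsrtr$
  rot[1] = ssttrtsstsrtr$r
  rot[2] = sttrtsstsrtr$rs
  rot[3] = ttrtsstsrtr$rss
  rot[4] = trtsstsrtr$rsst
  rot[5] = rtsstsrtr$rsstt
  rot[6] = tsstsrtr$rssttr
  rot[7] = sstsrtr$rssttrt
  rot[8] = stsrtr$rssttrts
  rot[9] = tsrtr$rssttrtss
  rot[10] = srtr$rssttrtsst
  rot[11] = rtr$rssttrtssts
  rot[12] = tr$rssttrtsstsr
  rot[13] = r$rssttrtsstsrt
  rot[14] = $rssttrtsstsrtr
Sorted (with $ < everything):
  sorted[0] = $rssttrtsstsrtr  (last char: 'r')
  sorted[1] = r$rssttrtsstsrt  (last char: 't')
  sorted[2] = rssttrtsstsrtr$  (last char: '$')
  sorted[3] = rtr$rssttrtssts  (last char: 's')
  sorted[4] = rtsstsrtr$rsstt  (last char: 't')
  sorted[5] = srtr$rssttrtsst  (last char: 't')
  sorted[6] = sstsrtr$rssttrt  (last char: 't')
  sorted[7] = ssttrtsstsrtr$r  (last char: 'r')
  sorted[8] = stsrtr$rssttrts  (last char: 's')
  sorted[9] = sttrtsstsrtr$rs  (last char: 's')
  sorted[10] = tr$rssttrtsstsr  (last char: 'r')
  sorted[11] = trtsstsrtr$rsst  (last char: 't')
  sorted[12] = tsrtr$rssttrtss  (last char: 's')
  sorted[13] = tsstsrtr$rssttr  (last char: 'r')
  sorted[14] = ttrtsstsrtr$rss  (last char: 's')
Last column: rt$stttrssrtsrs
Original string S is at sorted index 2

Answer: rt$stttrssrtsrs
2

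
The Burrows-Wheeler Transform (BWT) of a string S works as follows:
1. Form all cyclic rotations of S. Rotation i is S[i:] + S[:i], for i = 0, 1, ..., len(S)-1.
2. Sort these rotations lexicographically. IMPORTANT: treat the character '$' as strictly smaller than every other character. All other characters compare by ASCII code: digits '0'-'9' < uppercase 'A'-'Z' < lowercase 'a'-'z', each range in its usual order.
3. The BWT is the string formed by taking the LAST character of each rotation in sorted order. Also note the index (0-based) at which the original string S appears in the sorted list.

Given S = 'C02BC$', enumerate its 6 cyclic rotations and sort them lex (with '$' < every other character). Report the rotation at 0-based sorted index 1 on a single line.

All 6 rotations (rotation i = S[i:]+S[:i]):
  rot[0] = C02BC$
  rot[1] = 02BC$C
  rot[2] = 2BC$C0
  rot[3] = BC$C02
  rot[4] = C$C02B
  rot[5] = $C02BC
Sorted (with $ < everything):
  sorted[0] = $C02BC
  sorted[1] = 02BC$C
  sorted[2] = 2BC$C0
  sorted[3] = BC$C02
  sorted[4] = C$C02B
  sorted[5] = C02BC$
sorted[1] = 02BC$C

Answer: 02BC$C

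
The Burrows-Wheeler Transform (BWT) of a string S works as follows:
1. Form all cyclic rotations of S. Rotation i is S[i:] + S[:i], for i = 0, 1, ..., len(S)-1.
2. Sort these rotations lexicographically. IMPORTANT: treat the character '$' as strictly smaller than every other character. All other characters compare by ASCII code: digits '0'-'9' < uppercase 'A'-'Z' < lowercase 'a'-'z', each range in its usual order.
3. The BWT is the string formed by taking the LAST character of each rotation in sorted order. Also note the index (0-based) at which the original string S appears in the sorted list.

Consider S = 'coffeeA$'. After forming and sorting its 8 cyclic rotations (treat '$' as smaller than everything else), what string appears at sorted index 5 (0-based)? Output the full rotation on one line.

Answer: feeA$cof

Derivation:
All 8 rotations (rotation i = S[i:]+S[:i]):
  rot[0] = coffeeA$
  rot[1] = offeeA$c
  rot[2] = ffeeA$co
  rot[3] = feeA$cof
  rot[4] = eeA$coff
  rot[5] = eA$coffe
  rot[6] = A$coffee
  rot[7] = $coffeeA
Sorted (with $ < everything):
  sorted[0] = $coffeeA
  sorted[1] = A$coffee
  sorted[2] = coffeeA$
  sorted[3] = eA$coffe
  sorted[4] = eeA$coff
  sorted[5] = feeA$cof
  sorted[6] = ffeeA$co
  sorted[7] = offeeA$c
sorted[5] = feeA$cof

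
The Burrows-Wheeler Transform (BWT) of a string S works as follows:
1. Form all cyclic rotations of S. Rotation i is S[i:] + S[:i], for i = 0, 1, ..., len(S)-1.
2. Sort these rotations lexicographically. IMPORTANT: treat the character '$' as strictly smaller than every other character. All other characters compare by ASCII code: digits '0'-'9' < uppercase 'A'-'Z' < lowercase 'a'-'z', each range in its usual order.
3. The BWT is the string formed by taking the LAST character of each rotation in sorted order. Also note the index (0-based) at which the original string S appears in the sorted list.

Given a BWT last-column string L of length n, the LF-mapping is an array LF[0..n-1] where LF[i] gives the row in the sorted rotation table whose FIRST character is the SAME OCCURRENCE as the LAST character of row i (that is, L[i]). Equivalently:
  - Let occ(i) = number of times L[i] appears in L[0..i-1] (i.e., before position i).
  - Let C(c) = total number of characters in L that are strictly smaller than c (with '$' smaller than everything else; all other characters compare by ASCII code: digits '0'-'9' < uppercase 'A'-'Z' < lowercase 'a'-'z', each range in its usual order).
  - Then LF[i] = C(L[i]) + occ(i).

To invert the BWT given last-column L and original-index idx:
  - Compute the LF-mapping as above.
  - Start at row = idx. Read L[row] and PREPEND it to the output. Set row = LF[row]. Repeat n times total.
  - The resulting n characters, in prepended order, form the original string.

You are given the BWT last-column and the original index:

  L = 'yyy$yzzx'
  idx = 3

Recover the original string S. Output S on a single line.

Answer: yxzzyyy$

Derivation:
LF mapping: 2 3 4 0 5 6 7 1
Walk LF starting at row 3, prepending L[row]:
  step 1: row=3, L[3]='$', prepend. Next row=LF[3]=0
  step 2: row=0, L[0]='y', prepend. Next row=LF[0]=2
  step 3: row=2, L[2]='y', prepend. Next row=LF[2]=4
  step 4: row=4, L[4]='y', prepend. Next row=LF[4]=5
  step 5: row=5, L[5]='z', prepend. Next row=LF[5]=6
  step 6: row=6, L[6]='z', prepend. Next row=LF[6]=7
  step 7: row=7, L[7]='x', prepend. Next row=LF[7]=1
  step 8: row=1, L[1]='y', prepend. Next row=LF[1]=3
Reversed output: yxzzyyy$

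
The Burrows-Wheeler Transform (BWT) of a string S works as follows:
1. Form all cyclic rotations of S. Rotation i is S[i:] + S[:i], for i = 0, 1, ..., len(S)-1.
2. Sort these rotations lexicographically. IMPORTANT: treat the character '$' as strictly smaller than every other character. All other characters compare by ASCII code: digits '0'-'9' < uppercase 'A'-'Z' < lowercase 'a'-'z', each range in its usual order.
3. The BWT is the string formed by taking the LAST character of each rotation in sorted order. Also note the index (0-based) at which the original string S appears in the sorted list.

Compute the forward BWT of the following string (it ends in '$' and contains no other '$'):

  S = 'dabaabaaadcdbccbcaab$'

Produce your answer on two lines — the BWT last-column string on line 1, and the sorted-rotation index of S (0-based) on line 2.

All 21 rotations (rotation i = S[i:]+S[:i]):
  rot[0] = dabaabaaadcdbccbcaab$
  rot[1] = abaabaaadcdbccbcaab$d
  rot[2] = baabaaadcdbccbcaab$da
  rot[3] = aabaaadcdbccbcaab$dab
  rot[4] = abaaadcdbccbcaab$daba
  rot[5] = baaadcdbccbcaab$dabaa
  rot[6] = aaadcdbccbcaab$dabaab
  rot[7] = aadcdbccbcaab$dabaaba
  rot[8] = adcdbccbcaab$dabaabaa
  rot[9] = dcdbccbcaab$dabaabaaa
  rot[10] = cdbccbcaab$dabaabaaad
  rot[11] = dbccbcaab$dabaabaaadc
  rot[12] = bccbcaab$dabaabaaadcd
  rot[13] = ccbcaab$dabaabaaadcdb
  rot[14] = cbcaab$dabaabaaadcdbc
  rot[15] = bcaab$dabaabaaadcdbcc
  rot[16] = caab$dabaabaaadcdbccb
  rot[17] = aab$dabaabaaadcdbccbc
  rot[18] = ab$dabaabaaadcdbccbca
  rot[19] = b$dabaabaaadcdbccbcaa
  rot[20] = $dabaabaaadcdbccbcaab
Sorted (with $ < everything):
  sorted[0] = $dabaabaaadcdbccbcaab  (last char: 'b')
  sorted[1] = aaadcdbccbcaab$dabaab  (last char: 'b')
  sorted[2] = aab$dabaabaaadcdbccbc  (last char: 'c')
  sorted[3] = aabaaadcdbccbcaab$dab  (last char: 'b')
  sorted[4] = aadcdbccbcaab$dabaaba  (last char: 'a')
  sorted[5] = ab$dabaabaaadcdbccbca  (last char: 'a')
  sorted[6] = abaaadcdbccbcaab$daba  (last char: 'a')
  sorted[7] = abaabaaadcdbccbcaab$d  (last char: 'd')
  sorted[8] = adcdbccbcaab$dabaabaa  (last char: 'a')
  sorted[9] = b$dabaabaaadcdbccbcaa  (last char: 'a')
  sorted[10] = baaadcdbccbcaab$dabaa  (last char: 'a')
  sorted[11] = baabaaadcdbccbcaab$da  (last char: 'a')
  sorted[12] = bcaab$dabaabaaadcdbcc  (last char: 'c')
  sorted[13] = bccbcaab$dabaabaaadcd  (last char: 'd')
  sorted[14] = caab$dabaabaaadcdbccb  (last char: 'b')
  sorted[15] = cbcaab$dabaabaaadcdbc  (last char: 'c')
  sorted[16] = ccbcaab$dabaabaaadcdb  (last char: 'b')
  sorted[17] = cdbccbcaab$dabaabaaad  (last char: 'd')
  sorted[18] = dabaabaaadcdbccbcaab$  (last char: '$')
  sorted[19] = dbccbcaab$dabaabaaadc  (last char: 'c')
  sorted[20] = dcdbccbcaab$dabaabaaa  (last char: 'a')
Last column: bbcbaaadaaaacdbcbd$ca
Original string S is at sorted index 18

Answer: bbcbaaadaaaacdbcbd$ca
18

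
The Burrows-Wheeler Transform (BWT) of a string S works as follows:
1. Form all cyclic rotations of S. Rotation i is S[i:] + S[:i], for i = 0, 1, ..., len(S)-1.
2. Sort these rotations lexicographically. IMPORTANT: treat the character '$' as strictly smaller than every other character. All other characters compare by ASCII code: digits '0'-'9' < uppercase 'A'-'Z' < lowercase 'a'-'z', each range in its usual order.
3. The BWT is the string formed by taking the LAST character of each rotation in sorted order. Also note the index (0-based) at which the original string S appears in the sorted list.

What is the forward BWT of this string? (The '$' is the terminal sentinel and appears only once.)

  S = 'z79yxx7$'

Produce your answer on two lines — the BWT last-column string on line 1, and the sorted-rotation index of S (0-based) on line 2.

All 8 rotations (rotation i = S[i:]+S[:i]):
  rot[0] = z79yxx7$
  rot[1] = 79yxx7$z
  rot[2] = 9yxx7$z7
  rot[3] = yxx7$z79
  rot[4] = xx7$z79y
  rot[5] = x7$z79yx
  rot[6] = 7$z79yxx
  rot[7] = $z79yxx7
Sorted (with $ < everything):
  sorted[0] = $z79yxx7  (last char: '7')
  sorted[1] = 7$z79yxx  (last char: 'x')
  sorted[2] = 79yxx7$z  (last char: 'z')
  sorted[3] = 9yxx7$z7  (last char: '7')
  sorted[4] = x7$z79yx  (last char: 'x')
  sorted[5] = xx7$z79y  (last char: 'y')
  sorted[6] = yxx7$z79  (last char: '9')
  sorted[7] = z79yxx7$  (last char: '$')
Last column: 7xz7xy9$
Original string S is at sorted index 7

Answer: 7xz7xy9$
7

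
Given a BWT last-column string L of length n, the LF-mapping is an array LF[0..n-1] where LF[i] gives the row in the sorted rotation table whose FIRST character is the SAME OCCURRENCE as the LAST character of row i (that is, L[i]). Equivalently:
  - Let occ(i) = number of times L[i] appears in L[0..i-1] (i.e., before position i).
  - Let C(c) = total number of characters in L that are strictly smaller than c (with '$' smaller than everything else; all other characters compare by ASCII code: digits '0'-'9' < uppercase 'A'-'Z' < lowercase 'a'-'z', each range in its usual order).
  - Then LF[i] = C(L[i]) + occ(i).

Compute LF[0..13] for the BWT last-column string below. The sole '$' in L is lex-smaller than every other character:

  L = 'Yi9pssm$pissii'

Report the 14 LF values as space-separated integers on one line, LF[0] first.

Answer: 2 3 1 8 10 11 7 0 9 4 12 13 5 6

Derivation:
Char counts: '$':1, '9':1, 'Y':1, 'i':4, 'm':1, 'p':2, 's':4
C (first-col start): C('$')=0, C('9')=1, C('Y')=2, C('i')=3, C('m')=7, C('p')=8, C('s')=10
L[0]='Y': occ=0, LF[0]=C('Y')+0=2+0=2
L[1]='i': occ=0, LF[1]=C('i')+0=3+0=3
L[2]='9': occ=0, LF[2]=C('9')+0=1+0=1
L[3]='p': occ=0, LF[3]=C('p')+0=8+0=8
L[4]='s': occ=0, LF[4]=C('s')+0=10+0=10
L[5]='s': occ=1, LF[5]=C('s')+1=10+1=11
L[6]='m': occ=0, LF[6]=C('m')+0=7+0=7
L[7]='$': occ=0, LF[7]=C('$')+0=0+0=0
L[8]='p': occ=1, LF[8]=C('p')+1=8+1=9
L[9]='i': occ=1, LF[9]=C('i')+1=3+1=4
L[10]='s': occ=2, LF[10]=C('s')+2=10+2=12
L[11]='s': occ=3, LF[11]=C('s')+3=10+3=13
L[12]='i': occ=2, LF[12]=C('i')+2=3+2=5
L[13]='i': occ=3, LF[13]=C('i')+3=3+3=6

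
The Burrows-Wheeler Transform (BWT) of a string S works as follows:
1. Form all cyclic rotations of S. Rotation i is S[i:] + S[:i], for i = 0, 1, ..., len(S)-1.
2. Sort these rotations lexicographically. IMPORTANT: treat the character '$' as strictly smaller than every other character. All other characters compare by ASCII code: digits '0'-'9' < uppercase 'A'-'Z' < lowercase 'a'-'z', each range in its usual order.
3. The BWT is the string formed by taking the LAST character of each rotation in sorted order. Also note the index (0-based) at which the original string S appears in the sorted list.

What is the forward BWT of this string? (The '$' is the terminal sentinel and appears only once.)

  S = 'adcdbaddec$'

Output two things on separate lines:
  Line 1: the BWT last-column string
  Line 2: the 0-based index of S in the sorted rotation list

All 11 rotations (rotation i = S[i:]+S[:i]):
  rot[0] = adcdbaddec$
  rot[1] = dcdbaddec$a
  rot[2] = cdbaddec$ad
  rot[3] = dbaddec$adc
  rot[4] = baddec$adcd
  rot[5] = addec$adcdb
  rot[6] = ddec$adcdba
  rot[7] = dec$adcdbad
  rot[8] = ec$adcdbadd
  rot[9] = c$adcdbadde
  rot[10] = $adcdbaddec
Sorted (with $ < everything):
  sorted[0] = $adcdbaddec  (last char: 'c')
  sorted[1] = adcdbaddec$  (last char: '$')
  sorted[2] = addec$adcdb  (last char: 'b')
  sorted[3] = baddec$adcd  (last char: 'd')
  sorted[4] = c$adcdbadde  (last char: 'e')
  sorted[5] = cdbaddec$ad  (last char: 'd')
  sorted[6] = dbaddec$adc  (last char: 'c')
  sorted[7] = dcdbaddec$a  (last char: 'a')
  sorted[8] = ddec$adcdba  (last char: 'a')
  sorted[9] = dec$adcdbad  (last char: 'd')
  sorted[10] = ec$adcdbadd  (last char: 'd')
Last column: c$bdedcaadd
Original string S is at sorted index 1

Answer: c$bdedcaadd
1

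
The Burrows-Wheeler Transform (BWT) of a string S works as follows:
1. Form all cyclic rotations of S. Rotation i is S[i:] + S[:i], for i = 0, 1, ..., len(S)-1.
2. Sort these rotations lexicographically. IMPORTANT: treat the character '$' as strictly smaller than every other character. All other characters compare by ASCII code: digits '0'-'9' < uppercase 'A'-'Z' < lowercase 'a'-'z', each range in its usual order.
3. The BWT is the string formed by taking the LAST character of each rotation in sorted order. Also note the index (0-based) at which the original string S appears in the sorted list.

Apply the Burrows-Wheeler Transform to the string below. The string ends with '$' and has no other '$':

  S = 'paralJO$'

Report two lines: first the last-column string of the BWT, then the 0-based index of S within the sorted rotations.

Answer: OlJrpa$a
6

Derivation:
All 8 rotations (rotation i = S[i:]+S[:i]):
  rot[0] = paralJO$
  rot[1] = aralJO$p
  rot[2] = ralJO$pa
  rot[3] = alJO$par
  rot[4] = lJO$para
  rot[5] = JO$paral
  rot[6] = O$paralJ
  rot[7] = $paralJO
Sorted (with $ < everything):
  sorted[0] = $paralJO  (last char: 'O')
  sorted[1] = JO$paral  (last char: 'l')
  sorted[2] = O$paralJ  (last char: 'J')
  sorted[3] = alJO$par  (last char: 'r')
  sorted[4] = aralJO$p  (last char: 'p')
  sorted[5] = lJO$para  (last char: 'a')
  sorted[6] = paralJO$  (last char: '$')
  sorted[7] = ralJO$pa  (last char: 'a')
Last column: OlJrpa$a
Original string S is at sorted index 6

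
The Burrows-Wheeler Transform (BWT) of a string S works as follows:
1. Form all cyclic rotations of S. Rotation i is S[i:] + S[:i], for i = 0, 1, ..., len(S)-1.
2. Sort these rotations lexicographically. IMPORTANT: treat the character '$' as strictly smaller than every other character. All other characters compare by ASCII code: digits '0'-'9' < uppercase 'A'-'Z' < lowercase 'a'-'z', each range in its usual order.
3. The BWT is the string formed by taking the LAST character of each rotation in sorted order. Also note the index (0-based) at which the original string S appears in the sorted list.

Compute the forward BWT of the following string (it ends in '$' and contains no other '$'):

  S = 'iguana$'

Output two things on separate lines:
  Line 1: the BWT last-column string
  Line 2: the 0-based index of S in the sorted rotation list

All 7 rotations (rotation i = S[i:]+S[:i]):
  rot[0] = iguana$
  rot[1] = guana$i
  rot[2] = uana$ig
  rot[3] = ana$igu
  rot[4] = na$igua
  rot[5] = a$iguan
  rot[6] = $iguana
Sorted (with $ < everything):
  sorted[0] = $iguana  (last char: 'a')
  sorted[1] = a$iguan  (last char: 'n')
  sorted[2] = ana$igu  (last char: 'u')
  sorted[3] = guana$i  (last char: 'i')
  sorted[4] = iguana$  (last char: '$')
  sorted[5] = na$igua  (last char: 'a')
  sorted[6] = uana$ig  (last char: 'g')
Last column: anui$ag
Original string S is at sorted index 4

Answer: anui$ag
4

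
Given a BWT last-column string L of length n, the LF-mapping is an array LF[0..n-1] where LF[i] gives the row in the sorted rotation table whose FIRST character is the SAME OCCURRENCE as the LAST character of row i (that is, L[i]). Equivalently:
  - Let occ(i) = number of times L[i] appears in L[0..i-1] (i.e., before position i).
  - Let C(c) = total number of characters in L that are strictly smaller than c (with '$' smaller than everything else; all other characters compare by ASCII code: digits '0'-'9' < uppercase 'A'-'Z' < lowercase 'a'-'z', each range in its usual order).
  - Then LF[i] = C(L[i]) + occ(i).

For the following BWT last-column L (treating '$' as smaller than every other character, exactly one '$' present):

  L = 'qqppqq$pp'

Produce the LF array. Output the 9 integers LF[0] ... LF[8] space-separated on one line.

Answer: 5 6 1 2 7 8 0 3 4

Derivation:
Char counts: '$':1, 'p':4, 'q':4
C (first-col start): C('$')=0, C('p')=1, C('q')=5
L[0]='q': occ=0, LF[0]=C('q')+0=5+0=5
L[1]='q': occ=1, LF[1]=C('q')+1=5+1=6
L[2]='p': occ=0, LF[2]=C('p')+0=1+0=1
L[3]='p': occ=1, LF[3]=C('p')+1=1+1=2
L[4]='q': occ=2, LF[4]=C('q')+2=5+2=7
L[5]='q': occ=3, LF[5]=C('q')+3=5+3=8
L[6]='$': occ=0, LF[6]=C('$')+0=0+0=0
L[7]='p': occ=2, LF[7]=C('p')+2=1+2=3
L[8]='p': occ=3, LF[8]=C('p')+3=1+3=4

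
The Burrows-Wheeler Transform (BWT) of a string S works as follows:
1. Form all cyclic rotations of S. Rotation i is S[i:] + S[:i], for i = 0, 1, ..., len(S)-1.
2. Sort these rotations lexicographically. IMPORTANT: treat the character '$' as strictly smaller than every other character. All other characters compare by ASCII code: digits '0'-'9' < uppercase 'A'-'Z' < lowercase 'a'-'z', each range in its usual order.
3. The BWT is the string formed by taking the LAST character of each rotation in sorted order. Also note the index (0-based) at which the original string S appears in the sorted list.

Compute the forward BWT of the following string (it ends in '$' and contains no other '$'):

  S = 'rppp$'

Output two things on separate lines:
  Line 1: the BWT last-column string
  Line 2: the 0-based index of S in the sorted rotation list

All 5 rotations (rotation i = S[i:]+S[:i]):
  rot[0] = rppp$
  rot[1] = ppp$r
  rot[2] = pp$rp
  rot[3] = p$rpp
  rot[4] = $rppp
Sorted (with $ < everything):
  sorted[0] = $rppp  (last char: 'p')
  sorted[1] = p$rpp  (last char: 'p')
  sorted[2] = pp$rp  (last char: 'p')
  sorted[3] = ppp$r  (last char: 'r')
  sorted[4] = rppp$  (last char: '$')
Last column: pppr$
Original string S is at sorted index 4

Answer: pppr$
4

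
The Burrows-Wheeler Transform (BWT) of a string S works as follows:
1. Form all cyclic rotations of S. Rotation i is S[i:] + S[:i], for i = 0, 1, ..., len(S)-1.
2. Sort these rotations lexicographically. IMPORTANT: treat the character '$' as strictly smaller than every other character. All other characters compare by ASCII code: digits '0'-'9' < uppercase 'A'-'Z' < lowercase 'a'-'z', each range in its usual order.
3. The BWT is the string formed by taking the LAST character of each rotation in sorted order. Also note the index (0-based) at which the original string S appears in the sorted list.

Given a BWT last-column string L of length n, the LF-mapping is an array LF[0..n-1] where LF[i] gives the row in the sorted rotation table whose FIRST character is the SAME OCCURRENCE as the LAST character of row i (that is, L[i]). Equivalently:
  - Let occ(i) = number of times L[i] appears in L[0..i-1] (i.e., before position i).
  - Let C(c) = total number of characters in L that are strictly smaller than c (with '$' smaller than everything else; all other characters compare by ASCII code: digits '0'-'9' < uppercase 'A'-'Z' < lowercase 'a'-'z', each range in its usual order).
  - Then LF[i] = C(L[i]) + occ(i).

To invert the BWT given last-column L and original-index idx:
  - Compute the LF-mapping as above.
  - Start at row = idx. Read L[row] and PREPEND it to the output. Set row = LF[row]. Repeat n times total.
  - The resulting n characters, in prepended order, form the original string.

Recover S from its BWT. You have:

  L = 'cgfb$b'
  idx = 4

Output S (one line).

Answer: fbgbc$

Derivation:
LF mapping: 3 5 4 1 0 2
Walk LF starting at row 4, prepending L[row]:
  step 1: row=4, L[4]='$', prepend. Next row=LF[4]=0
  step 2: row=0, L[0]='c', prepend. Next row=LF[0]=3
  step 3: row=3, L[3]='b', prepend. Next row=LF[3]=1
  step 4: row=1, L[1]='g', prepend. Next row=LF[1]=5
  step 5: row=5, L[5]='b', prepend. Next row=LF[5]=2
  step 6: row=2, L[2]='f', prepend. Next row=LF[2]=4
Reversed output: fbgbc$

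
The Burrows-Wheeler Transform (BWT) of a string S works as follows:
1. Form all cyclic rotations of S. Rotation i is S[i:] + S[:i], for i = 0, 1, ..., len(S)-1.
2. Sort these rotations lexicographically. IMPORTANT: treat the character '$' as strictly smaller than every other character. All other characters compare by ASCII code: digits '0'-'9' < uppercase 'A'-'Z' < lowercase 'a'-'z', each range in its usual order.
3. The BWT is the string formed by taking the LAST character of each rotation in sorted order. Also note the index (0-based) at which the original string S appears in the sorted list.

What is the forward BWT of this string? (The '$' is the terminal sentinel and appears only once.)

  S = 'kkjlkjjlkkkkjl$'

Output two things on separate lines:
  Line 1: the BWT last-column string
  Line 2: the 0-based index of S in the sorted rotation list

All 15 rotations (rotation i = S[i:]+S[:i]):
  rot[0] = kkjlkjjlkkkkjl$
  rot[1] = kjlkjjlkkkkjl$k
  rot[2] = jlkjjlkkkkjl$kk
  rot[3] = lkjjlkkkkjl$kkj
  rot[4] = kjjlkkkkjl$kkjl
  rot[5] = jjlkkkkjl$kkjlk
  rot[6] = jlkkkkjl$kkjlkj
  rot[7] = lkkkkjl$kkjlkjj
  rot[8] = kkkkjl$kkjlkjjl
  rot[9] = kkkjl$kkjlkjjlk
  rot[10] = kkjl$kkjlkjjlkk
  rot[11] = kjl$kkjlkjjlkkk
  rot[12] = jl$kkjlkjjlkkkk
  rot[13] = l$kkjlkjjlkkkkj
  rot[14] = $kkjlkjjlkkkkjl
Sorted (with $ < everything):
  sorted[0] = $kkjlkjjlkkkkjl  (last char: 'l')
  sorted[1] = jjlkkkkjl$kkjlk  (last char: 'k')
  sorted[2] = jl$kkjlkjjlkkkk  (last char: 'k')
  sorted[3] = jlkjjlkkkkjl$kk  (last char: 'k')
  sorted[4] = jlkkkkjl$kkjlkj  (last char: 'j')
  sorted[5] = kjjlkkkkjl$kkjl  (last char: 'l')
  sorted[6] = kjl$kkjlkjjlkkk  (last char: 'k')
  sorted[7] = kjlkjjlkkkkjl$k  (last char: 'k')
  sorted[8] = kkjl$kkjlkjjlkk  (last char: 'k')
  sorted[9] = kkjlkjjlkkkkjl$  (last char: '$')
  sorted[10] = kkkjl$kkjlkjjlk  (last char: 'k')
  sorted[11] = kkkkjl$kkjlkjjl  (last char: 'l')
  sorted[12] = l$kkjlkjjlkkkkj  (last char: 'j')
  sorted[13] = lkjjlkkkkjl$kkj  (last char: 'j')
  sorted[14] = lkkkkjl$kkjlkjj  (last char: 'j')
Last column: lkkkjlkkk$kljjj
Original string S is at sorted index 9

Answer: lkkkjlkkk$kljjj
9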